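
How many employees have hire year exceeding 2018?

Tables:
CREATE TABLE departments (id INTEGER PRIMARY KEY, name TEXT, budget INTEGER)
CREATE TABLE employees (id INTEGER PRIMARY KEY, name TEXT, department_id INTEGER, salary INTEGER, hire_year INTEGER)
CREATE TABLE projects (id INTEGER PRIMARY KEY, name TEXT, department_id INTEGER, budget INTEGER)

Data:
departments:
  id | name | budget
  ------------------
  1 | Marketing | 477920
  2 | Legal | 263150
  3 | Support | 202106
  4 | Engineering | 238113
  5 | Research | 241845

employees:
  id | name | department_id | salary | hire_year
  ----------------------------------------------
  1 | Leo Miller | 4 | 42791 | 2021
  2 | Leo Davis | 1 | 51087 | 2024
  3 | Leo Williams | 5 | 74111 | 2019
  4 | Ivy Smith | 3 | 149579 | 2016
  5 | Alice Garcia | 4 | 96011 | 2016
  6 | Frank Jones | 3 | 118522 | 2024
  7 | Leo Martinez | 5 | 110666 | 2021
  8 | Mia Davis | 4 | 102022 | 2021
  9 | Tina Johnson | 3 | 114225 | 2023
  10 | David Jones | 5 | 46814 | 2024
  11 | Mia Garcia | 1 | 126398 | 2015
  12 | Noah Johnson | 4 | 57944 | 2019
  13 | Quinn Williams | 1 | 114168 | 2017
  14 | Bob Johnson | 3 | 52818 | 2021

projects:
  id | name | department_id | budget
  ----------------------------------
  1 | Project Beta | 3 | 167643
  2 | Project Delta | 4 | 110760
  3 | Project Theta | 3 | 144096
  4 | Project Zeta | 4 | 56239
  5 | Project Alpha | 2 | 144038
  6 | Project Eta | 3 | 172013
SELECT COUNT(*) FROM employees WHERE hire_year > 2018

Execution result:
10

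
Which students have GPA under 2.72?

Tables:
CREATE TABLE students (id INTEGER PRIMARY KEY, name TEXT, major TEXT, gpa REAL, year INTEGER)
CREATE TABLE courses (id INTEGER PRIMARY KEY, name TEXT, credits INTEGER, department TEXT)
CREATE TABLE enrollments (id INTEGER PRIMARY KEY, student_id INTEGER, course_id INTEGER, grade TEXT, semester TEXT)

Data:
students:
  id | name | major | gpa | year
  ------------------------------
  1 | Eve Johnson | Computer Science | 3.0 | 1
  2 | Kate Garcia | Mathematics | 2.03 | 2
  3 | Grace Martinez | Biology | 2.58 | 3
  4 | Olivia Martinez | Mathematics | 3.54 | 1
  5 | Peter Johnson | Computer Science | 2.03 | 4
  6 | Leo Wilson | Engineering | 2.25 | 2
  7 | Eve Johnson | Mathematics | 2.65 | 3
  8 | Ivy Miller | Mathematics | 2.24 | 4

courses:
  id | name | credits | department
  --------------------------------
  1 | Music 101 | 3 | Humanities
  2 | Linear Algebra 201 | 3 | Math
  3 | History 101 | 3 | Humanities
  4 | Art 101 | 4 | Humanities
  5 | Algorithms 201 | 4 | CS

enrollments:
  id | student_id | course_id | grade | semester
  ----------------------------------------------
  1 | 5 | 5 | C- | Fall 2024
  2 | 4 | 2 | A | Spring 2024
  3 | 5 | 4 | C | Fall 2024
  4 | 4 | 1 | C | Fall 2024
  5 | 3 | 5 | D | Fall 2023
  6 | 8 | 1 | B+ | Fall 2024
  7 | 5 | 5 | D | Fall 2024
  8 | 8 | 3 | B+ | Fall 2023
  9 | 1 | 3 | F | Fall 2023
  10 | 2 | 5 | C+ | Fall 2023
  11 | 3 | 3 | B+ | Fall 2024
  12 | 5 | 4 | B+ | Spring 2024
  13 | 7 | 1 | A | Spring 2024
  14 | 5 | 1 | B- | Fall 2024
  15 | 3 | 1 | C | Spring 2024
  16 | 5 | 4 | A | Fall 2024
SELECT name, gpa FROM students WHERE gpa < 2.72

Execution result:
name | gpa
Kate Garcia | 2.03
Grace Martinez | 2.58
Peter Johnson | 2.03
Leo Wilson | 2.25
Eve Johnson | 2.65
Ivy Miller | 2.24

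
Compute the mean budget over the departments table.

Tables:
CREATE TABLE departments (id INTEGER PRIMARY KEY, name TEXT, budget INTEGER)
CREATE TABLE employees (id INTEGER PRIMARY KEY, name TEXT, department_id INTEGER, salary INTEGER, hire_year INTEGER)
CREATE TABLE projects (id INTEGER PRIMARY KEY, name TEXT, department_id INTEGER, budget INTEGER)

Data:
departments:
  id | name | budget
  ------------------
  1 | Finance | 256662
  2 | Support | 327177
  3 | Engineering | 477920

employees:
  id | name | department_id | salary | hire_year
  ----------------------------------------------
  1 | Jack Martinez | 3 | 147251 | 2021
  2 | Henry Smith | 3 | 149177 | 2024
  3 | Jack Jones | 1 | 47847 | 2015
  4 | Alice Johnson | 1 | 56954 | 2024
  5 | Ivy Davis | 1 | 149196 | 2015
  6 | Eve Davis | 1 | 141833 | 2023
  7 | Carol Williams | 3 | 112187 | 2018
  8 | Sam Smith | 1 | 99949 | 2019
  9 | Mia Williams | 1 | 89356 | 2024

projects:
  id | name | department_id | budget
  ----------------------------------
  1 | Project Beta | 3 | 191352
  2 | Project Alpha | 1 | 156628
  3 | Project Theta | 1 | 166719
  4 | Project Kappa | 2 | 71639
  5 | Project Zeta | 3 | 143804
SELECT AVG(budget) FROM departments

Execution result:
353919.67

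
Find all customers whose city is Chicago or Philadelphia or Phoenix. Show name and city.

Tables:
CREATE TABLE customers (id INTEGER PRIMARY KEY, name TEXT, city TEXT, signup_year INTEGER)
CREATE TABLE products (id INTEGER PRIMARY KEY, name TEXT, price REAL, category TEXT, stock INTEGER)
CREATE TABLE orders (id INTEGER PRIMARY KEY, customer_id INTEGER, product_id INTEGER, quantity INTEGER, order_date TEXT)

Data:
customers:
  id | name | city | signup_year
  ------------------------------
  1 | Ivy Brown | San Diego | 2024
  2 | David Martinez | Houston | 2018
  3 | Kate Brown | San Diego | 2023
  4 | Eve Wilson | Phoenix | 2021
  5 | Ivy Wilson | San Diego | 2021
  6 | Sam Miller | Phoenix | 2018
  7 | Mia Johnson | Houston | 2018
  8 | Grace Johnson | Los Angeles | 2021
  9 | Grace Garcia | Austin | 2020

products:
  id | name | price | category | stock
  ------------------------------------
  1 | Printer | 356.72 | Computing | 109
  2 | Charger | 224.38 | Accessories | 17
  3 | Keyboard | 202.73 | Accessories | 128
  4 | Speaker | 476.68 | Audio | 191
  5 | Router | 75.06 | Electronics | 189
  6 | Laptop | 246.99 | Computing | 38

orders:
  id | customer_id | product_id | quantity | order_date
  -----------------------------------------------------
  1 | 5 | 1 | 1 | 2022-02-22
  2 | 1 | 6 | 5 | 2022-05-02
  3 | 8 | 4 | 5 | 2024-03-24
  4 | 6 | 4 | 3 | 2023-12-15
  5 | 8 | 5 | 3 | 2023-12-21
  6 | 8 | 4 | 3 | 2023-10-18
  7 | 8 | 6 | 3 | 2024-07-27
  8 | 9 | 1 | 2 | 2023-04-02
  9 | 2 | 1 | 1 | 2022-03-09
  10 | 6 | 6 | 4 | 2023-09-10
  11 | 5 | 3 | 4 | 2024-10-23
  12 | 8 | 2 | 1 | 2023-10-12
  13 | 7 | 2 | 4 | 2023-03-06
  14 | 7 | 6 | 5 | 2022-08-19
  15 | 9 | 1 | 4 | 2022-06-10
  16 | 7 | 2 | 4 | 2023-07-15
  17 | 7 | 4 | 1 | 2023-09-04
SELECT name, city FROM customers WHERE city IN ('Chicago', 'Philadelphia', 'Phoenix')

Execution result:
name | city
Eve Wilson | Phoenix
Sam Miller | Phoenix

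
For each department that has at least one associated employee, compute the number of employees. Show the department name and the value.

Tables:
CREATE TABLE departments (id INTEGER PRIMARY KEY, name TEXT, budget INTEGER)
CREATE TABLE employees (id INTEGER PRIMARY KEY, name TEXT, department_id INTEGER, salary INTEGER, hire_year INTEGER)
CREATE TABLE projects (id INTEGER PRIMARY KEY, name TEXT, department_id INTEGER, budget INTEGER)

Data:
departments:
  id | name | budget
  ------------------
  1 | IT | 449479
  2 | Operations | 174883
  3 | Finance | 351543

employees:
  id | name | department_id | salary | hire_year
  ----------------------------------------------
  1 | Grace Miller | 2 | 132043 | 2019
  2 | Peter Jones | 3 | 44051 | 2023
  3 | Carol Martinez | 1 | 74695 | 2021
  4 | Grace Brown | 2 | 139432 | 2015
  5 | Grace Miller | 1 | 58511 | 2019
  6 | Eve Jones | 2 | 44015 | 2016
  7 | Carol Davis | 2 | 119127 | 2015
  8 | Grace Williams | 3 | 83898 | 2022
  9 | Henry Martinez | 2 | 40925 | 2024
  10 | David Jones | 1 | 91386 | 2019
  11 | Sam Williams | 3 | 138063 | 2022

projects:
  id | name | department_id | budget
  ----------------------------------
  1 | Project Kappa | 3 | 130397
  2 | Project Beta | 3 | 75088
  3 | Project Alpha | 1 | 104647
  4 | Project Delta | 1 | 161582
SELECT p.name, COUNT(*) AS n FROM employees c JOIN departments p ON c.department_id = p.id GROUP BY p.id, p.name

Execution result:
name | n
IT | 3
Operations | 5
Finance | 3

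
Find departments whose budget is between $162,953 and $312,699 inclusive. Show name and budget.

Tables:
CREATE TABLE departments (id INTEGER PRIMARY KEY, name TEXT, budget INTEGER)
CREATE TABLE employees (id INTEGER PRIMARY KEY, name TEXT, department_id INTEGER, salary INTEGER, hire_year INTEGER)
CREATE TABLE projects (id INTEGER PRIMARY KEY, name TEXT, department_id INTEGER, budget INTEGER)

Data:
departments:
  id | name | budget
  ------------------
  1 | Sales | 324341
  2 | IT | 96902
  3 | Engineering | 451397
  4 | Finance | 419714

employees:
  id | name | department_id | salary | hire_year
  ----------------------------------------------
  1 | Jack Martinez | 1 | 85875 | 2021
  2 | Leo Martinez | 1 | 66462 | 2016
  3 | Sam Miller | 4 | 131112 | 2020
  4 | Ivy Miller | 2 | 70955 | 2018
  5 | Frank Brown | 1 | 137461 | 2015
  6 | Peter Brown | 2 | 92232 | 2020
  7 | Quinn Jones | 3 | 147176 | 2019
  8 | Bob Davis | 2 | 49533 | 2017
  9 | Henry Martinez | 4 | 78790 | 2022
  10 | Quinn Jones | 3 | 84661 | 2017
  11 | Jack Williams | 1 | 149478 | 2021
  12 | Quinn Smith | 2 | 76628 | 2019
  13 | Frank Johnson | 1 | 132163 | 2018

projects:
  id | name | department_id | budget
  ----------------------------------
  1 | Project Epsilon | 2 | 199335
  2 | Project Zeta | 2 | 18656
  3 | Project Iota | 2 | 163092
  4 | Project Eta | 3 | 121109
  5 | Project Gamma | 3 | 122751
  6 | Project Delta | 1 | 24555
SELECT name, budget FROM departments WHERE budget BETWEEN 162953 AND 312699

Execution result:
(no rows)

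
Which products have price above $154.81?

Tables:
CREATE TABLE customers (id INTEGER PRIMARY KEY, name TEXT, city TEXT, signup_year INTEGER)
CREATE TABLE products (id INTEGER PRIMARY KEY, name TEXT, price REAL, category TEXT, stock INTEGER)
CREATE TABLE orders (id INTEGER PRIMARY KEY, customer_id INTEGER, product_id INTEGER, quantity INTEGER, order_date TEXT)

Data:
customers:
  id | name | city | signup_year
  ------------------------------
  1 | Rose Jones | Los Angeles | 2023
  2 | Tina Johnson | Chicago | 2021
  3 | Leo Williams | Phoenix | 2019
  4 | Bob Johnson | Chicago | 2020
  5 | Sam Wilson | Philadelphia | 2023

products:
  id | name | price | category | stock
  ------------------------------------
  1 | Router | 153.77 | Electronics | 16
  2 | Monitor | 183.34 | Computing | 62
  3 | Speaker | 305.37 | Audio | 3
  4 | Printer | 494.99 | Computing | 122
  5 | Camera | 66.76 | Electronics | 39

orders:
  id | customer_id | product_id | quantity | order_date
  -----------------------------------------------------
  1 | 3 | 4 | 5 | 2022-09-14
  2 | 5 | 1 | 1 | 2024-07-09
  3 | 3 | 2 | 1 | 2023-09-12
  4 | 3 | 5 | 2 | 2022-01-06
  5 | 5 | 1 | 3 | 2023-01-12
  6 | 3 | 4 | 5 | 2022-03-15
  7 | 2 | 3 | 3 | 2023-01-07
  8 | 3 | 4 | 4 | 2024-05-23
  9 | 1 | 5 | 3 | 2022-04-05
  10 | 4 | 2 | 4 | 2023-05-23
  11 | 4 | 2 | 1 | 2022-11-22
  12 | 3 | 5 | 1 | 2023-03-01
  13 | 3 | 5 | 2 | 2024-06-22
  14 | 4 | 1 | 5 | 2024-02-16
SELECT name, price FROM products WHERE price > 154.81

Execution result:
name | price
Monitor | 183.34
Speaker | 305.37
Printer | 494.99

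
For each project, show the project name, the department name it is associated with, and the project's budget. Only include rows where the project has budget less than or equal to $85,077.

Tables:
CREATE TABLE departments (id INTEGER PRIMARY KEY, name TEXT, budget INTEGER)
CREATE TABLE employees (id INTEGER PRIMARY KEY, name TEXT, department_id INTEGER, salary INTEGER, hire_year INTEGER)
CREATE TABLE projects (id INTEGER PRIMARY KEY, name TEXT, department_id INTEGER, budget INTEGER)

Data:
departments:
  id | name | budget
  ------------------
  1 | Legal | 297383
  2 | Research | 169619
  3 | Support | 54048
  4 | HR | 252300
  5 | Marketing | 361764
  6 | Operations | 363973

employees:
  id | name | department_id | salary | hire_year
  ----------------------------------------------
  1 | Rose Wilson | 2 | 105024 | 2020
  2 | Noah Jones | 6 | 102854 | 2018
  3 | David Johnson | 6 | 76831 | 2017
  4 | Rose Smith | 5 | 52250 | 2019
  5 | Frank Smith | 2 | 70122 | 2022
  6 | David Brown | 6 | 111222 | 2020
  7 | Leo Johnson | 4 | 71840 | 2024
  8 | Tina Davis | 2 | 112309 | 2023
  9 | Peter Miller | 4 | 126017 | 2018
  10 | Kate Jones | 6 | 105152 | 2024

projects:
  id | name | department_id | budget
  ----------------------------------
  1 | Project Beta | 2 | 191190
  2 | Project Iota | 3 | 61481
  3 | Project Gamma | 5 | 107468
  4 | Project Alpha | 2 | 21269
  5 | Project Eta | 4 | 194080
SELECT c.name, p.name AS department, c.budget FROM projects c JOIN departments p ON c.department_id = p.id WHERE c.budget <= 85077

Execution result:
name | department | budget
Project Iota | Support | 61481
Project Alpha | Research | 21269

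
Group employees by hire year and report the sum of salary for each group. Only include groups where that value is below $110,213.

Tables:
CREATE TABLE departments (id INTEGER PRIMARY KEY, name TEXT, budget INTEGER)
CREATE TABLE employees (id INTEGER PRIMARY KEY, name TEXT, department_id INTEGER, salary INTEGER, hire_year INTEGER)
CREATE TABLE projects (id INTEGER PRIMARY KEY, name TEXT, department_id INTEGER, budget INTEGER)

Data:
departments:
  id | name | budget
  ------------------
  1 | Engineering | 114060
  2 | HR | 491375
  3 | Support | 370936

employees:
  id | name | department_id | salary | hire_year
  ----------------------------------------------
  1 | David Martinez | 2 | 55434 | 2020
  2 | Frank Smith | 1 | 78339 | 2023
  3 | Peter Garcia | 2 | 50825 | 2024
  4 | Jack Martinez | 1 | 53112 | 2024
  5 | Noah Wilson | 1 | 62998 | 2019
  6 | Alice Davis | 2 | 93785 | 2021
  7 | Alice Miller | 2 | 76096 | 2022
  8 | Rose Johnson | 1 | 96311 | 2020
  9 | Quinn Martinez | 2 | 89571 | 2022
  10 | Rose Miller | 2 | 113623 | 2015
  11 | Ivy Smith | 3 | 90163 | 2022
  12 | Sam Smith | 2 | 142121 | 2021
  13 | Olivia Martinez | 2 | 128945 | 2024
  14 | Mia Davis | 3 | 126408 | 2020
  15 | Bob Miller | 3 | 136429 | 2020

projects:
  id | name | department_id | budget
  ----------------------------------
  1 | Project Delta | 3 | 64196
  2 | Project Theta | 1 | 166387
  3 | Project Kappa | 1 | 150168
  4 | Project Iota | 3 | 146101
SELECT hire_year, SUM(salary) AS sum_salary FROM employees GROUP BY hire_year HAVING SUM(salary) < 110213

Execution result:
hire_year | sum_salary
2019 | 62998
2023 | 78339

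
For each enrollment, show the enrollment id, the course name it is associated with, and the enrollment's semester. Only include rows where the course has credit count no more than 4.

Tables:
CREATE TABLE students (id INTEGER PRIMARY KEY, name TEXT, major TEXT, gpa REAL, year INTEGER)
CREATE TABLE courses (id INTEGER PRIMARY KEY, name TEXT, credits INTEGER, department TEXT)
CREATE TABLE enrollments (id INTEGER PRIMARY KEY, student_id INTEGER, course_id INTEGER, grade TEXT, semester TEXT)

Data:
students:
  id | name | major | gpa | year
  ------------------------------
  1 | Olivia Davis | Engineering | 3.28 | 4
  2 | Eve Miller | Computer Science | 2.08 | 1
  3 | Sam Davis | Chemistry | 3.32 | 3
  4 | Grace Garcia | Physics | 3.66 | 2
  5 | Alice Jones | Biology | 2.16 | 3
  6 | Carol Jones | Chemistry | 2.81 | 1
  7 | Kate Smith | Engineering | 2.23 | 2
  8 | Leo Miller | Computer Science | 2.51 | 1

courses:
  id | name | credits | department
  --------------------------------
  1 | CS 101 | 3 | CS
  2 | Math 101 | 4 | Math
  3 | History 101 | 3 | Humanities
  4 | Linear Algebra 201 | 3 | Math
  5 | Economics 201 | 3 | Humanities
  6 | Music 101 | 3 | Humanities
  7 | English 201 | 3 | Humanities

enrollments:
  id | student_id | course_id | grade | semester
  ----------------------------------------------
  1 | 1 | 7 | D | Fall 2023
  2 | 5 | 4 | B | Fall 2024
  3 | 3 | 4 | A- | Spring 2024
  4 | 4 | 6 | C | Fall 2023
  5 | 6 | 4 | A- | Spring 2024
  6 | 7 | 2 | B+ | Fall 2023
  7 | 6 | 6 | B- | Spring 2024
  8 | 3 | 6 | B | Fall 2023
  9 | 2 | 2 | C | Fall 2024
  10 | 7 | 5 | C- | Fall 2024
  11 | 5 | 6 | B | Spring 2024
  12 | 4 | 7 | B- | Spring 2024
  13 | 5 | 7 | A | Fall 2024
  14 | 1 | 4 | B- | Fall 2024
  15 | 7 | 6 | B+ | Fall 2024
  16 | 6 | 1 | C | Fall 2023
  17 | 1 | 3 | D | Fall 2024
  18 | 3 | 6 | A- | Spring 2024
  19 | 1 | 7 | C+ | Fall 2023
SELECT c.id, p.name AS course, c.semester FROM enrollments c JOIN courses p ON c.course_id = p.id WHERE p.credits <= 4

Execution result:
id | course | semester
1 | English 201 | Fall 2023
2 | Linear Algebra 201 | Fall 2024
3 | Linear Algebra 201 | Spring 2024
4 | Music 101 | Fall 2023
5 | Linear Algebra 201 | Spring 2024
6 | Math 101 | Fall 2023
7 | Music 101 | Spring 2024
8 | Music 101 | Fall 2023
9 | Math 101 | Fall 2024
10 | Economics 201 | Fall 2024
11 | Music 101 | Spring 2024
12 | English 201 | Spring 2024
13 | English 201 | Fall 2024
14 | Linear Algebra 201 | Fall 2024
15 | Music 101 | Fall 2024
16 | CS 101 | Fall 2023
17 | History 101 | Fall 2024
18 | Music 101 | Spring 2024
19 | English 201 | Fall 2023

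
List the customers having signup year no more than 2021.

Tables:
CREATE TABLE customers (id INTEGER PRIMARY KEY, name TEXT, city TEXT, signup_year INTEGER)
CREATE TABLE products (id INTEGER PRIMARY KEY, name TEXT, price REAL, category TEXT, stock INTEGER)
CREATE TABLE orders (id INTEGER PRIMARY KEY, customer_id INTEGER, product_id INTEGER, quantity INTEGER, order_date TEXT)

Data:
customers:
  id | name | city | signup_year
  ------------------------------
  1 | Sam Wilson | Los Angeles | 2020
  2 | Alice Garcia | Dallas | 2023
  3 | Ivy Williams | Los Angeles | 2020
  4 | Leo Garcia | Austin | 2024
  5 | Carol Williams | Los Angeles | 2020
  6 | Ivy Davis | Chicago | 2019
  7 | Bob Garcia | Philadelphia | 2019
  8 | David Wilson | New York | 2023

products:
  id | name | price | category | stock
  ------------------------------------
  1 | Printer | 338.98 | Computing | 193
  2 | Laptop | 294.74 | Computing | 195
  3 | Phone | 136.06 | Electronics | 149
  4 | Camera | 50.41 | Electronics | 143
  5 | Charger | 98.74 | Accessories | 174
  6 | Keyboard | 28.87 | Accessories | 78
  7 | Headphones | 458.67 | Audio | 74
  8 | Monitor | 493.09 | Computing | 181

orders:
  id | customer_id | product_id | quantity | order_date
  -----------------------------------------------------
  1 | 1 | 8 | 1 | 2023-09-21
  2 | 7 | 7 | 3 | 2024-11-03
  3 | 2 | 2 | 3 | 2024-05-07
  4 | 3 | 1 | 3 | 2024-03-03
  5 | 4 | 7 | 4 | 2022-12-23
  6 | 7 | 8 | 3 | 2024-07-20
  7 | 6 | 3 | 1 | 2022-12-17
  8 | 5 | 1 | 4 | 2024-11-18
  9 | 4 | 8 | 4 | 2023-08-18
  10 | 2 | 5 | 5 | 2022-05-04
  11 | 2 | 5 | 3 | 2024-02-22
SELECT name, signup_year FROM customers WHERE signup_year <= 2021

Execution result:
name | signup_year
Sam Wilson | 2020
Ivy Williams | 2020
Carol Williams | 2020
Ivy Davis | 2019
Bob Garcia | 2019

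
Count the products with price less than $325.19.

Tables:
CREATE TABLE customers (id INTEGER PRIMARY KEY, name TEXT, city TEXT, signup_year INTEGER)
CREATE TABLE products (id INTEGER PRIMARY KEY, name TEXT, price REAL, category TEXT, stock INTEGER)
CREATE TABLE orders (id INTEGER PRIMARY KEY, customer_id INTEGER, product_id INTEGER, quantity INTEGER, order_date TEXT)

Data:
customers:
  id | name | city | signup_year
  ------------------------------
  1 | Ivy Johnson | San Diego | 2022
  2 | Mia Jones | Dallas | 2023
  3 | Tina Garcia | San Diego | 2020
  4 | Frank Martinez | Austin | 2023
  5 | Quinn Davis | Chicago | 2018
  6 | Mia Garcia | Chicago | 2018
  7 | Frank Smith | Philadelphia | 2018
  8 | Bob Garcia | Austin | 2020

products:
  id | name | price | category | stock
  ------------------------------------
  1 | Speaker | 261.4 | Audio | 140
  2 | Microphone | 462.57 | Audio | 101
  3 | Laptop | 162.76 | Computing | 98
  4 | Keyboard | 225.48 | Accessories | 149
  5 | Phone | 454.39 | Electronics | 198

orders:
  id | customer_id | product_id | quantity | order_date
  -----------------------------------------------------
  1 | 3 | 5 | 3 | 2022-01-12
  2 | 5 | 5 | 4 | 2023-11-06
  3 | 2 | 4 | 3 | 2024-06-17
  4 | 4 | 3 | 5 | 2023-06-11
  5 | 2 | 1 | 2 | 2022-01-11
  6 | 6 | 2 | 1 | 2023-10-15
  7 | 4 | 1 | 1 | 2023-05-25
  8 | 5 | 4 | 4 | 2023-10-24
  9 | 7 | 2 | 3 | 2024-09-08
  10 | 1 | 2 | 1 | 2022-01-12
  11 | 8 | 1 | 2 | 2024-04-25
SELECT COUNT(*) FROM products WHERE price < 325.19

Execution result:
3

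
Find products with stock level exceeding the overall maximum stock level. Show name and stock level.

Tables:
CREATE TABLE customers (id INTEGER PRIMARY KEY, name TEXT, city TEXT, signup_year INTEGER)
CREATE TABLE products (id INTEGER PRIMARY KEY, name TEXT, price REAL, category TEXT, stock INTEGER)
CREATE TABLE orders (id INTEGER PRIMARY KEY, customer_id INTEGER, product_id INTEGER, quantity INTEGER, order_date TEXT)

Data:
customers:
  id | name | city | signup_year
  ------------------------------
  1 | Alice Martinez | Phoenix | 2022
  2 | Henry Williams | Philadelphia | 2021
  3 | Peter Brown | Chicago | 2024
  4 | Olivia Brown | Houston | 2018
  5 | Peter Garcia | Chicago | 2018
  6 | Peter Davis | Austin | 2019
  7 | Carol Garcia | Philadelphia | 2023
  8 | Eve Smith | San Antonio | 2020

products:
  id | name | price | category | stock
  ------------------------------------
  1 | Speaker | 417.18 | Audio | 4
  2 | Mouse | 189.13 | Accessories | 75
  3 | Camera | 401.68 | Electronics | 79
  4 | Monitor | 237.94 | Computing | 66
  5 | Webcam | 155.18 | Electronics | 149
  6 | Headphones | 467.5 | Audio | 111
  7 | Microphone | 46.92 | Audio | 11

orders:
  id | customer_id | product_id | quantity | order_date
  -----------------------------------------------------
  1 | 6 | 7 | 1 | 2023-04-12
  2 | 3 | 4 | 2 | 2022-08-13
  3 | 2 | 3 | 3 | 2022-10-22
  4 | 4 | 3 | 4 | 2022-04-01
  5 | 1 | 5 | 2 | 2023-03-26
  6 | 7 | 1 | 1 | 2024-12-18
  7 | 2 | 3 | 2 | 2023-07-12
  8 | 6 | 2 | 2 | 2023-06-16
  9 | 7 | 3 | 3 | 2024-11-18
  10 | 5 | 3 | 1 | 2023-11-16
SELECT name, stock FROM products WHERE stock > (SELECT MAX(stock) FROM products)

Execution result:
(no rows)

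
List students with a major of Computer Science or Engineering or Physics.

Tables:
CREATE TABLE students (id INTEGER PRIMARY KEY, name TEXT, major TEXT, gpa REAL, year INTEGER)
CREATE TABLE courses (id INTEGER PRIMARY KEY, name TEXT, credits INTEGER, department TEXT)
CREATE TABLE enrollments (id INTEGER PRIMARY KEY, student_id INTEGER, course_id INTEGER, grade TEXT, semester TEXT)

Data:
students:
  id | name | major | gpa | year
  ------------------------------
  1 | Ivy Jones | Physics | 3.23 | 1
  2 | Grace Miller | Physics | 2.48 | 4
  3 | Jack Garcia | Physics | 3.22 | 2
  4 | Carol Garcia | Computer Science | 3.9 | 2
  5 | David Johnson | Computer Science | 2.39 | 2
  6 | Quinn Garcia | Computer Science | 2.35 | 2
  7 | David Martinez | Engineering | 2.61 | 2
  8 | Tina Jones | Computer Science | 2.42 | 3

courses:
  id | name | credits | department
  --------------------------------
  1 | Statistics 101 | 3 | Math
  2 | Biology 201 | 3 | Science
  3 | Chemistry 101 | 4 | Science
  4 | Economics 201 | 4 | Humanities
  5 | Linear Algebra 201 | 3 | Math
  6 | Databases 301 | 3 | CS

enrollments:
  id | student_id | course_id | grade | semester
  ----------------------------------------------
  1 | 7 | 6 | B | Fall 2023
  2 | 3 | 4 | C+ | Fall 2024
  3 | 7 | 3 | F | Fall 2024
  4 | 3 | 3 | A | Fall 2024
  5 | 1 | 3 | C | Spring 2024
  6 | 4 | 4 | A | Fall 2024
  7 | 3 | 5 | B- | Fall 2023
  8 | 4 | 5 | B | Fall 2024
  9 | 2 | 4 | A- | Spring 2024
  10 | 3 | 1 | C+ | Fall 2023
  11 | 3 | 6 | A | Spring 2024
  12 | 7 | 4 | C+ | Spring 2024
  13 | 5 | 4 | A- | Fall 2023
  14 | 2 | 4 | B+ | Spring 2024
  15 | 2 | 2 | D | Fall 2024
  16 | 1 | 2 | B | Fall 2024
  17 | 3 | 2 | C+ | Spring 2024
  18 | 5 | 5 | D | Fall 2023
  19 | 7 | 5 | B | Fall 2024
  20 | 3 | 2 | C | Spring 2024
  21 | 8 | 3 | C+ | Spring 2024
SELECT name, major FROM students WHERE major IN ('Computer Science', 'Engineering', 'Physics')

Execution result:
name | major
Ivy Jones | Physics
Grace Miller | Physics
Jack Garcia | Physics
Carol Garcia | Computer Science
David Johnson | Computer Science
Quinn Garcia | Computer Science
David Martinez | Engineering
Tina Jones | Computer Science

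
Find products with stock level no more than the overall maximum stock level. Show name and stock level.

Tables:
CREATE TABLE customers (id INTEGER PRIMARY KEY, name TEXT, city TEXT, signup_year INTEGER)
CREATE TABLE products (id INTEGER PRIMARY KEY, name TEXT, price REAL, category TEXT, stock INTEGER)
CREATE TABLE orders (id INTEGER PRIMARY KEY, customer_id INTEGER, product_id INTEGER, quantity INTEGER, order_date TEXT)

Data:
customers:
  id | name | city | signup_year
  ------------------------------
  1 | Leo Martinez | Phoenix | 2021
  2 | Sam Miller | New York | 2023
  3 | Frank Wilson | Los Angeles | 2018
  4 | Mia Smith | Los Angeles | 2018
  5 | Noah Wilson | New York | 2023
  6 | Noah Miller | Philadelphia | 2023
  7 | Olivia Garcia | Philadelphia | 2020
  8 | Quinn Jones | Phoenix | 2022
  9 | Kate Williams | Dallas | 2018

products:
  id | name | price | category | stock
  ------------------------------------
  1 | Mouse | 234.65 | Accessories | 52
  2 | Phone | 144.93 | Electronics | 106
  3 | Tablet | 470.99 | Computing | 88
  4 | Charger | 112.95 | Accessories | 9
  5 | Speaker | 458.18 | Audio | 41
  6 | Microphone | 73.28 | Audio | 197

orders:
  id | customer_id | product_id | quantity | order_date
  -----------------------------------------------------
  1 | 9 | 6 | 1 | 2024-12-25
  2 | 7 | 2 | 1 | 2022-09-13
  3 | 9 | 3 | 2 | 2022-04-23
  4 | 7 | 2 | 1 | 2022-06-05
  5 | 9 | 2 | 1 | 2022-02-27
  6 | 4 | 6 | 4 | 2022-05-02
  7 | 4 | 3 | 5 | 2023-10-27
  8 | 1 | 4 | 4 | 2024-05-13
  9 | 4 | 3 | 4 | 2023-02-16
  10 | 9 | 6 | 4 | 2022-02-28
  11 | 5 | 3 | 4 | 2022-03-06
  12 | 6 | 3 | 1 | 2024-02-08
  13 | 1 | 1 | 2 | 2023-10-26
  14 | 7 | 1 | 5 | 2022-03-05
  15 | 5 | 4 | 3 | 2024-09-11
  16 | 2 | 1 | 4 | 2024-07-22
SELECT name, stock FROM products WHERE stock <= (SELECT MAX(stock) FROM products)

Execution result:
name | stock
Mouse | 52
Phone | 106
Tablet | 88
Charger | 9
Speaker | 41
Microphone | 197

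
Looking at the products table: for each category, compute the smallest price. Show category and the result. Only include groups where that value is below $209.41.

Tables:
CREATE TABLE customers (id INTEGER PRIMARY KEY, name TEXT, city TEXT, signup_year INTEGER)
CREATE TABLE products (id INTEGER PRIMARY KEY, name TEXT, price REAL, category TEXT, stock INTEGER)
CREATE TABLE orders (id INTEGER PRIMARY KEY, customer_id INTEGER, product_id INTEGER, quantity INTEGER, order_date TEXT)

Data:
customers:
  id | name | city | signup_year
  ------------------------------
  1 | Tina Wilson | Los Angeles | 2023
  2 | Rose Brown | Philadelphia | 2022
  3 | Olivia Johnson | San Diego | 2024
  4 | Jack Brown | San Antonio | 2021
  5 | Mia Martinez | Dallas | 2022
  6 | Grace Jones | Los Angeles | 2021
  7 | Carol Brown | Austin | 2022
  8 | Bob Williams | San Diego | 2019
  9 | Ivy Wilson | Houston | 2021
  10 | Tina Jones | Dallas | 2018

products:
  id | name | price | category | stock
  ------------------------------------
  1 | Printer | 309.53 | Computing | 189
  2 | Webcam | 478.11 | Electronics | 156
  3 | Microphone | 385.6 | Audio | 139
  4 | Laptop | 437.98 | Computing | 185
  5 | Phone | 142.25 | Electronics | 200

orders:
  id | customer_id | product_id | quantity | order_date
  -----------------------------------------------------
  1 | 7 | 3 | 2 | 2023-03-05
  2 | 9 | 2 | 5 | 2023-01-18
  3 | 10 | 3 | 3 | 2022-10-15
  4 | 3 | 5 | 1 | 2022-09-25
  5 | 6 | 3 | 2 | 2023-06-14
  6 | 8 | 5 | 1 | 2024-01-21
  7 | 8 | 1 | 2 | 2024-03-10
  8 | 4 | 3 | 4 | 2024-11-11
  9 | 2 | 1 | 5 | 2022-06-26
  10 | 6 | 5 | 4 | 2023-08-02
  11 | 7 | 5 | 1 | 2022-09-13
SELECT category, MIN(price) AS min_price FROM products GROUP BY category HAVING MIN(price) < 209.41

Execution result:
category | min_price
Electronics | 142.25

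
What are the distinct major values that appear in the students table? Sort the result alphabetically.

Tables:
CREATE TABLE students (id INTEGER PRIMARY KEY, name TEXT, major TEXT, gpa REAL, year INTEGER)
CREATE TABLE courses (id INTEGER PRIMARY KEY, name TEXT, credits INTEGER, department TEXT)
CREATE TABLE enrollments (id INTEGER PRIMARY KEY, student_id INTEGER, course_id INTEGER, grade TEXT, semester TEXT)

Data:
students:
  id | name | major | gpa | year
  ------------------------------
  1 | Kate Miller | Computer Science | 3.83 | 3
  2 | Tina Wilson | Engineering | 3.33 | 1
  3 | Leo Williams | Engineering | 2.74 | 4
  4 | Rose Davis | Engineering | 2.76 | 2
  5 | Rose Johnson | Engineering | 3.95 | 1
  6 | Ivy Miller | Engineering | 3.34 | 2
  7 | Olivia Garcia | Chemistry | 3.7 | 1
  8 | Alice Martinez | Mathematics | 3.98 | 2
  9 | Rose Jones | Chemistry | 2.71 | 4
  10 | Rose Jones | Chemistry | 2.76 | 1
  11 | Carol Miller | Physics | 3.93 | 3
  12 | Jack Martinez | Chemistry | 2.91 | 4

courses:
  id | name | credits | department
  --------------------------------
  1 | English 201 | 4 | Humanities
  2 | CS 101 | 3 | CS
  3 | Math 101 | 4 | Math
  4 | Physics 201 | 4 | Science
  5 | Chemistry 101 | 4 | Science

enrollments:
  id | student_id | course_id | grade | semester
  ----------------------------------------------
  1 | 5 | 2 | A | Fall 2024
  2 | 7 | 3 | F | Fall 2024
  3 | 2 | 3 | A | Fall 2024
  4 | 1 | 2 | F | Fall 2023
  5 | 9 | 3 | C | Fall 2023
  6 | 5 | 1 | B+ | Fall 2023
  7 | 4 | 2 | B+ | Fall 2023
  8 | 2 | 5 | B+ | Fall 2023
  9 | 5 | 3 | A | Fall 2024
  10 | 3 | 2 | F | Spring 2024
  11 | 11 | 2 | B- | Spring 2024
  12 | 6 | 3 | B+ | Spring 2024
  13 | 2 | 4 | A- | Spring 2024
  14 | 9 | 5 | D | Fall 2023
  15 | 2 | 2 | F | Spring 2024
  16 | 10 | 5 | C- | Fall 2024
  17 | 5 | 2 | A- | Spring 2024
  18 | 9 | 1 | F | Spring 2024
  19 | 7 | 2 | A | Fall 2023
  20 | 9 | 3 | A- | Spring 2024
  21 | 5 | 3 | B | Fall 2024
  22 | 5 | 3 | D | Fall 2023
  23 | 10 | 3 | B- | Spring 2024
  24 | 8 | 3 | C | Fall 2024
SELECT DISTINCT major FROM students ORDER BY major

Execution result:
major
Chemistry
Computer Science
Engineering
Mathematics
Physics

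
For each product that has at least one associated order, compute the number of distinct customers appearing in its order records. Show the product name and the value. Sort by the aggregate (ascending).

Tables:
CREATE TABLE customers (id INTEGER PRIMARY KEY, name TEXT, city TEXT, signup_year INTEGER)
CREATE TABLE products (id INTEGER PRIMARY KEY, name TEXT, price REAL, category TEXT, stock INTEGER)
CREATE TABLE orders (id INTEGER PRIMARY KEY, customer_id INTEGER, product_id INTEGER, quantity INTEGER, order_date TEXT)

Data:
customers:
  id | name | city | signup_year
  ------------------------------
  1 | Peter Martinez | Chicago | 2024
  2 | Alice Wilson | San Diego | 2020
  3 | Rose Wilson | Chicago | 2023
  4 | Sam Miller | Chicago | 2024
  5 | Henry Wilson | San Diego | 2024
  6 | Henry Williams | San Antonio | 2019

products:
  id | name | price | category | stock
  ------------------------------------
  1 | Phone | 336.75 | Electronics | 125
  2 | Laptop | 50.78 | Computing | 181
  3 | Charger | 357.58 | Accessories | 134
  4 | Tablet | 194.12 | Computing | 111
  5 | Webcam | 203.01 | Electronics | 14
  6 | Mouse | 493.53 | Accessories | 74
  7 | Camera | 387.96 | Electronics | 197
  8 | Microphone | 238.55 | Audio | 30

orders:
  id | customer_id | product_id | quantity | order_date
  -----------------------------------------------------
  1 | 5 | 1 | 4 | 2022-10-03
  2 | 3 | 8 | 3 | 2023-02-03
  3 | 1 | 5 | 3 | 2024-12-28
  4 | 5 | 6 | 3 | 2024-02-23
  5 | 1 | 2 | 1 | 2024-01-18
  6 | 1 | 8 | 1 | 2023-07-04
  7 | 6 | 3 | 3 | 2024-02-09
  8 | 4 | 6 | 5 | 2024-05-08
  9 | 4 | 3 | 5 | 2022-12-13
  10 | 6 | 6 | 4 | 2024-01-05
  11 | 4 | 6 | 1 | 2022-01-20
SELECT p.name, COUNT(DISTINCT c.customer_id) AS distinct_customer_count FROM orders c JOIN products p ON c.product_id = p.id GROUP BY p.id, p.name ORDER BY distinct_customer_count ASC

Execution result:
name | distinct_customer_count
Phone | 1
Laptop | 1
Webcam | 1
Charger | 2
Microphone | 2
Mouse | 3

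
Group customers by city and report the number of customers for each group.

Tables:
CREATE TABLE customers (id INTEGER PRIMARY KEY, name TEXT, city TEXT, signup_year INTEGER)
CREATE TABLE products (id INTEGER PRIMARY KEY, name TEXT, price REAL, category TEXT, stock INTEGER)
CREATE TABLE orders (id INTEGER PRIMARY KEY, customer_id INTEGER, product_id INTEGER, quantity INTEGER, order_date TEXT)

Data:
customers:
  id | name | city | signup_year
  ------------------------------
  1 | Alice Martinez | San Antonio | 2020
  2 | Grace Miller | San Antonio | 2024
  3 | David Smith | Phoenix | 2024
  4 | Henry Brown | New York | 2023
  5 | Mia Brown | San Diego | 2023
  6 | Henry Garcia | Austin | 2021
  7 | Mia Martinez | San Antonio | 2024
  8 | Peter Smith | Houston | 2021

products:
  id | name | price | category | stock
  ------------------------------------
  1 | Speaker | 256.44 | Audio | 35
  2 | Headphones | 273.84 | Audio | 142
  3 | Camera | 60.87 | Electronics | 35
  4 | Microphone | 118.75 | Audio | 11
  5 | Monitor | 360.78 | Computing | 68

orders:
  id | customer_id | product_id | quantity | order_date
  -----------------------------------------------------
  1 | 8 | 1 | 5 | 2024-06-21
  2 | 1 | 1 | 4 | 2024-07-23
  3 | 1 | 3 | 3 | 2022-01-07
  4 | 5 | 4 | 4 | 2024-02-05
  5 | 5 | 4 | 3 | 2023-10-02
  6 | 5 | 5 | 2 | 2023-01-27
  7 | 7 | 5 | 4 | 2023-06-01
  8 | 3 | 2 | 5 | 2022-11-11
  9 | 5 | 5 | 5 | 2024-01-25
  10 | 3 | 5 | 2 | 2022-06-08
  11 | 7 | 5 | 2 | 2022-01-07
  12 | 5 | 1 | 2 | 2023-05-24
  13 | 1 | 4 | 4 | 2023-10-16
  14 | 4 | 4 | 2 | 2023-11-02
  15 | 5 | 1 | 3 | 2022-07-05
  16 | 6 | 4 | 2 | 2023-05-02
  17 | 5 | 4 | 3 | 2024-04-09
SELECT city, COUNT(*) AS n FROM customers GROUP BY city

Execution result:
city | n
Austin | 1
Houston | 1
New York | 1
Phoenix | 1
San Antonio | 3
San Diego | 1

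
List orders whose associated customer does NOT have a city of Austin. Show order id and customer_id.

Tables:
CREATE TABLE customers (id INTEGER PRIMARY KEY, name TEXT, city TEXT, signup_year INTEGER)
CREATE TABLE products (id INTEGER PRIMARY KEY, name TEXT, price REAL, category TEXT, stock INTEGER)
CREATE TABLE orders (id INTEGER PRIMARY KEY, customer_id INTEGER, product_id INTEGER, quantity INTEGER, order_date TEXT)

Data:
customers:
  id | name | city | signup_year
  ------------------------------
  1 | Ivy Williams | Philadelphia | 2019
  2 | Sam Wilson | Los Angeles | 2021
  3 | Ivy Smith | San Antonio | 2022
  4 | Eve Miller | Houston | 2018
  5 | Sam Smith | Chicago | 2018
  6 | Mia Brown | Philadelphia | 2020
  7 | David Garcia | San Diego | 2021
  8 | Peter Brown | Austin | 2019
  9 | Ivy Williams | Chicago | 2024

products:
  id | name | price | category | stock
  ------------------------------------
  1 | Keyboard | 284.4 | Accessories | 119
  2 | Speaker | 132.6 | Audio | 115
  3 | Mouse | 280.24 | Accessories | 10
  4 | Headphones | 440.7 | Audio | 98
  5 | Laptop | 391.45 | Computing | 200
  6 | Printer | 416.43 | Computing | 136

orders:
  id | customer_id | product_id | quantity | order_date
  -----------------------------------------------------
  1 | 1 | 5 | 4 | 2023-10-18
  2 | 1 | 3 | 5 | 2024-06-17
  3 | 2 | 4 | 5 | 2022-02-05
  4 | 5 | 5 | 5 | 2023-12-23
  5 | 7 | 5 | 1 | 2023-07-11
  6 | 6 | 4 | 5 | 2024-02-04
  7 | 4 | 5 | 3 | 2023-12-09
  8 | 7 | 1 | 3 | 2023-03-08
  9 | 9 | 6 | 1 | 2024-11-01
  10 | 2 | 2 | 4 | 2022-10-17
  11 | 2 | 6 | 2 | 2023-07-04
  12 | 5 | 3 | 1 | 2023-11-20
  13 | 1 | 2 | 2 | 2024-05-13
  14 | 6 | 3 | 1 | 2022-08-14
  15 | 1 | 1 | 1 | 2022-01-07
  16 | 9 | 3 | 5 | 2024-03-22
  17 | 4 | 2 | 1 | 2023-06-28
SELECT id, customer_id FROM orders WHERE customer_id NOT IN (SELECT id FROM customers WHERE city = 'Austin')

Execution result:
id | customer_id
1 | 1
2 | 1
3 | 2
4 | 5
5 | 7
6 | 6
7 | 4
8 | 7
9 | 9
10 | 2
11 | 2
12 | 5
13 | 1
14 | 6
15 | 1
16 | 9
17 | 4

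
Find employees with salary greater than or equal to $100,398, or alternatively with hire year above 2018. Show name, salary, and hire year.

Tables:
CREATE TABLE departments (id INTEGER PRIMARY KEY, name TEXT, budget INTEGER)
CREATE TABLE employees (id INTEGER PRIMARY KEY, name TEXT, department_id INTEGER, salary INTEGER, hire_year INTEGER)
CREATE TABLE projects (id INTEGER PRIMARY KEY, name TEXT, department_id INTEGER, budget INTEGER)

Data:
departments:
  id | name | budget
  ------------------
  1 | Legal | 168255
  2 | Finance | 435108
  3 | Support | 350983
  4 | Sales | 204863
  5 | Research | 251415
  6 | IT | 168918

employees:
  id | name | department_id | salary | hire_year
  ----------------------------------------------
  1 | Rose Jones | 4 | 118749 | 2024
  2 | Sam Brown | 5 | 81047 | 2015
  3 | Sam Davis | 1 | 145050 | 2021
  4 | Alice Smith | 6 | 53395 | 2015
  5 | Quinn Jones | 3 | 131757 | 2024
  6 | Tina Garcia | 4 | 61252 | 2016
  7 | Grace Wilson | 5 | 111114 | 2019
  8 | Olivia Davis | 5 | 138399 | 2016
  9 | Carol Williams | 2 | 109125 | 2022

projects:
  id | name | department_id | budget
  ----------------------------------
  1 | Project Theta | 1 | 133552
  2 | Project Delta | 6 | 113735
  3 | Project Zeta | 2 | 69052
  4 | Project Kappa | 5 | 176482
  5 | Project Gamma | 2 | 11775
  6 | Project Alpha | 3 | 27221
SELECT name, salary, hire_year FROM employees WHERE salary >= 100398 OR hire_year > 2018

Execution result:
name | salary | hire_year
Rose Jones | 118749 | 2024
Sam Davis | 145050 | 2021
Quinn Jones | 131757 | 2024
Grace Wilson | 111114 | 2019
Olivia Davis | 138399 | 2016
Carol Williams | 109125 | 2022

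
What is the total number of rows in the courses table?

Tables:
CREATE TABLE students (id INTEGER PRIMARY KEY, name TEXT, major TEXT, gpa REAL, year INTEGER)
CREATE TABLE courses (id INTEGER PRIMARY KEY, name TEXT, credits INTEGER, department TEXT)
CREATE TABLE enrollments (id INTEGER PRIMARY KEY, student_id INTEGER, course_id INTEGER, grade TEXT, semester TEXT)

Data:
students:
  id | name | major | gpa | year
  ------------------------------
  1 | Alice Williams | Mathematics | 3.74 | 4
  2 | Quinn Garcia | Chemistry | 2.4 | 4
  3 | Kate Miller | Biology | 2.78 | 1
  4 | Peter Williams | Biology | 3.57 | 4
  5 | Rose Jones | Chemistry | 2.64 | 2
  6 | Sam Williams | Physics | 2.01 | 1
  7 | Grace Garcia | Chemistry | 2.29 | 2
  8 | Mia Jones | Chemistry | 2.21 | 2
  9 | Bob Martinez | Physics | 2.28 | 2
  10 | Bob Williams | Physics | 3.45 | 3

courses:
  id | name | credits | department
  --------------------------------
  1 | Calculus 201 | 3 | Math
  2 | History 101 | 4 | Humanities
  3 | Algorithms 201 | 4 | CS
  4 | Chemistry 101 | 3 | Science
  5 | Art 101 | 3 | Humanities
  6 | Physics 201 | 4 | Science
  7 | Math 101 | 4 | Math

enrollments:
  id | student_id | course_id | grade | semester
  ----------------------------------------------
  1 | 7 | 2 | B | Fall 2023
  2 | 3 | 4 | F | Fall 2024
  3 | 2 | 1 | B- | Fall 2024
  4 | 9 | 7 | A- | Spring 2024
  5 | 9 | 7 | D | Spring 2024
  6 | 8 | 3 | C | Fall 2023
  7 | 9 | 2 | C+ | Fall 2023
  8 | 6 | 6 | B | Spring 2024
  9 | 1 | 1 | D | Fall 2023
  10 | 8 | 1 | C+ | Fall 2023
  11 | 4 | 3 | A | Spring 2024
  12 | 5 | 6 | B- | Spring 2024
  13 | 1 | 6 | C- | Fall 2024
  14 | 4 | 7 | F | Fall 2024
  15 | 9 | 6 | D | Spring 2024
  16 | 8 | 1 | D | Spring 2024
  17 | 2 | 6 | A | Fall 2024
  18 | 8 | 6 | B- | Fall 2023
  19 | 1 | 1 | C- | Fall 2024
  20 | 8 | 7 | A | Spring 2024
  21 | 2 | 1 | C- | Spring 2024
SELECT COUNT(*) FROM courses

Execution result:
7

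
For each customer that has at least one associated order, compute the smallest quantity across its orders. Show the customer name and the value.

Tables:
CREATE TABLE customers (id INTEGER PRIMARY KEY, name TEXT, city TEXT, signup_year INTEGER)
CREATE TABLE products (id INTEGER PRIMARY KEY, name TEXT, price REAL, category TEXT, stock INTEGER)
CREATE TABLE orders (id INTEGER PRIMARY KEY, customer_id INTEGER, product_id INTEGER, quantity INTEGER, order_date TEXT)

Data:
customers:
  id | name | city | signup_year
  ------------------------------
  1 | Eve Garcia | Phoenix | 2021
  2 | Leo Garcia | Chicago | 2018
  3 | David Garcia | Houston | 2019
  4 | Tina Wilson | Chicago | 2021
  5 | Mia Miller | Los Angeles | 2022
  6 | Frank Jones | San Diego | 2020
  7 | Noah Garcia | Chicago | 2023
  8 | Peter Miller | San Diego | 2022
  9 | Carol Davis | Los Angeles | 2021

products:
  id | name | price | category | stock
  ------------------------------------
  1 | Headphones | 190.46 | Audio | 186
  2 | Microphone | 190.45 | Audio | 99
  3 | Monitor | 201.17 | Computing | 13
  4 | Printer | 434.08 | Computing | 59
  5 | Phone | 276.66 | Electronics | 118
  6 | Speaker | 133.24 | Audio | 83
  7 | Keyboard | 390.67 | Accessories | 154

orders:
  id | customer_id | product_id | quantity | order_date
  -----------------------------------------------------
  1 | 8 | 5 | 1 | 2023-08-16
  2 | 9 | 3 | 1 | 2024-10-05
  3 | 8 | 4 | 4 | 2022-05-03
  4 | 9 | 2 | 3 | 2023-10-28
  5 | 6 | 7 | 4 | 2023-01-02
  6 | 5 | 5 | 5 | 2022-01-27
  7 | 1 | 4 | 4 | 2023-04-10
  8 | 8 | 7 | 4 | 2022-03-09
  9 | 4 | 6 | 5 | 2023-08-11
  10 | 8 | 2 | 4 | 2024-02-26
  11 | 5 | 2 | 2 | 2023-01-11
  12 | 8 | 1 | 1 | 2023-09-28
SELECT p.name, MIN(c.quantity) AS min_quantity FROM orders c JOIN customers p ON c.customer_id = p.id GROUP BY p.id, p.name

Execution result:
name | min_quantity
Eve Garcia | 4
Tina Wilson | 5
Mia Miller | 2
Frank Jones | 4
Peter Miller | 1
Carol Davis | 1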